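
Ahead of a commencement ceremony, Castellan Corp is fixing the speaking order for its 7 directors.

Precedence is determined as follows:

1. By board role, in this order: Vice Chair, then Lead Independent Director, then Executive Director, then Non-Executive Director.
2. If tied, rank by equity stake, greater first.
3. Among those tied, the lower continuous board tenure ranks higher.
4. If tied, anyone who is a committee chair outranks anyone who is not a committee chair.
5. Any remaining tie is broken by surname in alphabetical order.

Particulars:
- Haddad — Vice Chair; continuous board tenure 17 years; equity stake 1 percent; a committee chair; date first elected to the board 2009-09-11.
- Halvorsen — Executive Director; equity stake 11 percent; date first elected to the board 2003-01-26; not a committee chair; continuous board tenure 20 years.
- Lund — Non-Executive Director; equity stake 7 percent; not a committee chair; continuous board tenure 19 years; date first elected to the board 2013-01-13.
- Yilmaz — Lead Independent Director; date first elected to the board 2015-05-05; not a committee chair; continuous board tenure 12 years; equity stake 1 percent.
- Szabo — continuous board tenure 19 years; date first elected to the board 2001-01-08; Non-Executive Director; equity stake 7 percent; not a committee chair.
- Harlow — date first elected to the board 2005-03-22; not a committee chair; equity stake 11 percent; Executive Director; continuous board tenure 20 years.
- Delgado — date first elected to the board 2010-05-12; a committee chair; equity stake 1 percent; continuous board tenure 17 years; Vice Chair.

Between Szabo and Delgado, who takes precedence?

Delgado

By board role: Delgado and Haddad (Vice Chair); then Yilmaz (Lead Independent Director); then Halvorsen and Harlow (Executive Director); then Lund and Szabo (Non-Executive Director).
Delgado and Haddad both have equity stake 1 percent, so the next rule applies.
Delgado and Haddad both have continuous board tenure 17 years, so the next rule applies.
Delgado and Haddad are each a committee chair, so the next rule applies.
Among Delgado and Haddad, alphabetically by surname: Delgado before Haddad.
Halvorsen and Harlow both have equity stake 11 percent, so the next rule applies.
Halvorsen and Harlow both have continuous board tenure 20 years, so the next rule applies.
Halvorsen and Harlow are each not a committee chair, so the next rule applies.
Among Halvorsen and Harlow, alphabetically by surname: Halvorsen before Harlow.
Lund and Szabo both have equity stake 7 percent, so the next rule applies.
Lund and Szabo both have continuous board tenure 19 years, so the next rule applies.
Lund and Szabo are each not a committee chair, so the next rule applies.
Among Lund and Szabo, alphabetically by surname: Lund before Szabo.
So Delgado takes precedence.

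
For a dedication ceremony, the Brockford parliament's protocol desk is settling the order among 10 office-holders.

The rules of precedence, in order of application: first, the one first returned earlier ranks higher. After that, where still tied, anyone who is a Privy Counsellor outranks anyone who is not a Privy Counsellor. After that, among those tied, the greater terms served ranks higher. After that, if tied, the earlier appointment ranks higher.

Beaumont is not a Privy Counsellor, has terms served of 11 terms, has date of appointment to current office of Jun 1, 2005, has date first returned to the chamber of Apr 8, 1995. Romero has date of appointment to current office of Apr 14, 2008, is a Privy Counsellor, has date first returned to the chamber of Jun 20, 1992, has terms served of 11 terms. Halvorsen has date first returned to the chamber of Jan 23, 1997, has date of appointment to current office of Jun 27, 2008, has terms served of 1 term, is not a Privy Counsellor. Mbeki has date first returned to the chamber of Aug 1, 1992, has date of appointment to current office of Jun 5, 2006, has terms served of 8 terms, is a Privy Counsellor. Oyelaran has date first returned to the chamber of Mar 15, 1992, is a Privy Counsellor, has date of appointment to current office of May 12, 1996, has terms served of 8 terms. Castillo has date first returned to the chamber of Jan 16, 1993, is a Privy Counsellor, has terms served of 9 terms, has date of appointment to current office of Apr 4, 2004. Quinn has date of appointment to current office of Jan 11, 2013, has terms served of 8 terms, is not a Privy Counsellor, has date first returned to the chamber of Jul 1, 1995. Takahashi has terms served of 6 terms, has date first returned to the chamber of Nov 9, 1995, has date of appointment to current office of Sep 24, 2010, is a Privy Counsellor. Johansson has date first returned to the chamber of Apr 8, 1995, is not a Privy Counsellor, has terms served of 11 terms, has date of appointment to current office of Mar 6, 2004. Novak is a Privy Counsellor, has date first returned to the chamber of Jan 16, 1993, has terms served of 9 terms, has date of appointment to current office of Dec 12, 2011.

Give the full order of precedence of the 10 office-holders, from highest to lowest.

By date first returned to the chamber (earlier first): Oyelaran (Mar 15, 1992); then Romero (Jun 20, 1992); then Mbeki (Aug 1, 1992); then Castillo and Novak (both Jan 16, 1993); then Johansson and Beaumont (both Apr 8, 1995); then Quinn (Jul 1, 1995); then Takahashi (Nov 9, 1995); then Halvorsen (Jan 23, 1997).
Castillo and Novak are each a Privy Counsellor, so the next rule applies.
Castillo and Novak both have terms served 9 terms, so the next rule applies.
Among Castillo and Novak, by date of appointment to current office (earlier first): Castillo (Apr 4, 2004) before Novak (Dec 12, 2011).
Johansson and Beaumont are each not a Privy Counsellor, so the next rule applies.
Johansson and Beaumont both have terms served 11 terms, so the next rule applies.
Among Johansson and Beaumont, by date of appointment to current office (earlier first): Johansson (Mar 6, 2004) before Beaumont (Jun 1, 2005).
Full order: Oyelaran, Romero, Mbeki, Castillo, Novak, Johansson, Beaumont, Quinn, Takahashi, Halvorsen.

Oyelaran, Romero, Mbeki, Castillo, Novak, Johansson, Beaumont, Quinn, Takahashi, Halvorsen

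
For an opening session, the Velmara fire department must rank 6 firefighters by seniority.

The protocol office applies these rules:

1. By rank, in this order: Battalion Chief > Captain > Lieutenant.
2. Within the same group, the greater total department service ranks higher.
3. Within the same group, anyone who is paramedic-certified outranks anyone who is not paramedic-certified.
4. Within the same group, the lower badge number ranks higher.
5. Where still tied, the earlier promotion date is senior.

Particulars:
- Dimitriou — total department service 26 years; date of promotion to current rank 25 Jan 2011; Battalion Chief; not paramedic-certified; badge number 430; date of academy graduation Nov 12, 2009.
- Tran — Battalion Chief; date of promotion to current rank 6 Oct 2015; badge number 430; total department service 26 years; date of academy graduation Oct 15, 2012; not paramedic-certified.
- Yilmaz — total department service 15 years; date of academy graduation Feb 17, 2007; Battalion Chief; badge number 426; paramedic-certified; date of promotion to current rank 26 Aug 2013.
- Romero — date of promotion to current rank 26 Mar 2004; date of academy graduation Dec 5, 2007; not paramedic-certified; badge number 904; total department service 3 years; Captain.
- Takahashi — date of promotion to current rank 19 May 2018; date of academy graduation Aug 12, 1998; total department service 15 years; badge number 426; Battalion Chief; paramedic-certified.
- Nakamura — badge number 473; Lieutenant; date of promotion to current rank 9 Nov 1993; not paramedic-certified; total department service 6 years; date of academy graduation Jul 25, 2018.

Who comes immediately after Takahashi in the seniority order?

Romero

By rank: Dimitriou, Tran, Yilmaz and Takahashi (Battalion Chief); then Romero (Captain); then Nakamura (Lieutenant).
Among Dimitriou, Tran, Yilmaz and Takahashi, by total department service (higher first): Dimitriou and Tran (26 years) before Yilmaz and Takahashi (15 years).
Dimitriou and Tran are each not paramedic-certified, so the next rule applies.
Dimitriou and Tran both have badge number 430, so the next rule applies.
Among Dimitriou and Tran, by date of promotion to current rank (earlier first): Dimitriou (25 Jan 2011) before Tran (6 Oct 2015).
Yilmaz and Takahashi are each paramedic-certified, so the next rule applies.
Yilmaz and Takahashi both have badge number 426, so the next rule applies.
Among Yilmaz and Takahashi, by date of promotion to current rank (earlier first): Yilmaz (26 Aug 2013) before Takahashi (19 May 2018).
Order: Dimitriou, Tran, Yilmaz, Takahashi, Romero, Nakamura.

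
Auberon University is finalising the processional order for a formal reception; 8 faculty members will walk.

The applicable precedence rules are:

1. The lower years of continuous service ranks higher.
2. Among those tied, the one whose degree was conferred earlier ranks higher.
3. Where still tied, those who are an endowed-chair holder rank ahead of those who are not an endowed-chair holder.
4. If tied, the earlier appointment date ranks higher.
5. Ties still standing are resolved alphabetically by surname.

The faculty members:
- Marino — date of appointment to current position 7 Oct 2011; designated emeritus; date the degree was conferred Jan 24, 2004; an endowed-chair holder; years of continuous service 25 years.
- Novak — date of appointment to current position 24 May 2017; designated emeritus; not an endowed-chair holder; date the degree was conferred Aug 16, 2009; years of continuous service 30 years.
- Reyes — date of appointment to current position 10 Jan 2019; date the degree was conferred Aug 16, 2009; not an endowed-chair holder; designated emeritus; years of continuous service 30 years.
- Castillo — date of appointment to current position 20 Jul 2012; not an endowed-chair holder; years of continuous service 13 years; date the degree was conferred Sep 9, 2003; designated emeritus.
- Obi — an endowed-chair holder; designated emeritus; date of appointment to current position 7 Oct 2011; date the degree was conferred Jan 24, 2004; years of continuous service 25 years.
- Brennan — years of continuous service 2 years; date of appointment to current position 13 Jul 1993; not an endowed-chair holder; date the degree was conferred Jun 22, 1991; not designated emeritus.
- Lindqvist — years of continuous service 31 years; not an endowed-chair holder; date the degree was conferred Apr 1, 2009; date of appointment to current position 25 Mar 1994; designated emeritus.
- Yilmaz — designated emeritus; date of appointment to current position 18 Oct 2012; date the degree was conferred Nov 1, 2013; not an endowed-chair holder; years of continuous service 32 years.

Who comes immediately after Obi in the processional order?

Novak

By years of continuous service (lower first): Brennan (2 years); then Castillo (13 years); then Marino and Obi (both 25 years); then Novak and Reyes (both 30 years); then Lindqvist (31 years); then Yilmaz (32 years).
Marino and Obi both have date the degree was conferred Jan 24, 2004, so the next rule applies.
Marino and Obi are each an endowed-chair holder, so the next rule applies.
Marino and Obi both have date of appointment to current position 7 Oct 2011, so the next rule applies.
Among Marino and Obi, alphabetically by surname: Marino before Obi.
Novak and Reyes both have date the degree was conferred Aug 16, 2009, so the next rule applies.
Novak and Reyes are each not an endowed-chair holder, so the next rule applies.
Among Novak and Reyes, by date of appointment to current position (earlier first): Novak (24 May 2017) before Reyes (10 Jan 2019).
Order: Brennan, Castillo, Marino, Obi, Novak, Reyes, Lindqvist, Yilmaz.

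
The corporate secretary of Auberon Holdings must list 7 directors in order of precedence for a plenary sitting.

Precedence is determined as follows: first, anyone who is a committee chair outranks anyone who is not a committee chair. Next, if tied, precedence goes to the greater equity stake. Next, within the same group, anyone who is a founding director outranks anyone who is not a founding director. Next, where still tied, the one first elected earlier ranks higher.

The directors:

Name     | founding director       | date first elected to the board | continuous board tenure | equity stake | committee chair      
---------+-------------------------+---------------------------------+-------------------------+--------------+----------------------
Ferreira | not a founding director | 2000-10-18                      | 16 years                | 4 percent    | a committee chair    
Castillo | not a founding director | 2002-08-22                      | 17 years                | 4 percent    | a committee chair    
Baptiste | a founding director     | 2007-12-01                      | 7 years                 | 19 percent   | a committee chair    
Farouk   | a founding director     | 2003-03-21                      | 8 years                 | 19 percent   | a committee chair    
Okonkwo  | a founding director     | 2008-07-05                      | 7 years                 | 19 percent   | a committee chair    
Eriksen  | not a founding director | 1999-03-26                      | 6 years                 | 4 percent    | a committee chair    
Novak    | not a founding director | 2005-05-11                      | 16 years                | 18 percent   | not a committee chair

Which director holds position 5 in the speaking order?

Ferreira

By the first rule: Farouk, Baptiste, Okonkwo, Eriksen, Ferreira and Castillo (each a committee chair); then Novak (not a committee chair).
Among Farouk, Baptiste, Okonkwo, Eriksen, Ferreira and Castillo, by equity stake (higher first): Farouk, Baptiste and Okonkwo (19 percent) before Eriksen, Ferreira and Castillo (4 percent).
Farouk, Baptiste and Okonkwo are each a founding director, so the next rule applies.
Among Farouk, Baptiste and Okonkwo, by date first elected to the board (earlier first): Farouk (2003-03-21) before Baptiste (2007-12-01) before Okonkwo (2008-07-05).
Eriksen, Ferreira and Castillo are each not a founding director, so the next rule applies.
Among Eriksen, Ferreira and Castillo, by date first elected to the board (earlier first): Eriksen (1999-03-26) before Ferreira (2000-10-18) before Castillo (2002-08-22).
Order: Farouk, Baptiste, Okonkwo, Eriksen, Ferreira, Castillo, Novak.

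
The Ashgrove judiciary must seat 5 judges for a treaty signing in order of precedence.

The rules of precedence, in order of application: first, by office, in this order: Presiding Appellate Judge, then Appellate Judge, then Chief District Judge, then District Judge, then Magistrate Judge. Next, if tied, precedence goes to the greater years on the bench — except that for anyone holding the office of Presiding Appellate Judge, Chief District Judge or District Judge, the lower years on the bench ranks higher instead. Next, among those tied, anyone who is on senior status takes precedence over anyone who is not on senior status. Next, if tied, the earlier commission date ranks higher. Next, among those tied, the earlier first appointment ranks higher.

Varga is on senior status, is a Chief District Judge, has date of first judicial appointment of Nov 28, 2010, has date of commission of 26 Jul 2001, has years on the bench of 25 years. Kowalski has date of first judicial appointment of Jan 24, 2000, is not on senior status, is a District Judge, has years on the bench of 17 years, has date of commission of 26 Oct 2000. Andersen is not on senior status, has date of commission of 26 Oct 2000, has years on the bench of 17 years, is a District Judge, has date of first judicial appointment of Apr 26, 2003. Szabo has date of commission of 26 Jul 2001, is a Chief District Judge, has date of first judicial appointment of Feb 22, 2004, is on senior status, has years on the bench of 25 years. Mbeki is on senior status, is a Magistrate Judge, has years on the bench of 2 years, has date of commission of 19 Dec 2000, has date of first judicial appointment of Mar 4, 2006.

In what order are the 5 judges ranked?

Szabo, Varga, Kowalski, Andersen, Mbeki

By office: Szabo and Varga (Chief District Judge); then Kowalski and Andersen (District Judge); then Mbeki (Magistrate Judge).
Szabo and Varga both have years on the bench 25 years, so the next rule applies.
Szabo and Varga are each on senior status, so the next rule applies.
Szabo and Varga both have date of commission 26 Jul 2001, so the next rule applies.
Among Szabo and Varga, by date of first judicial appointment (earlier first): Szabo (Feb 22, 2004) before Varga (Nov 28, 2010).
Kowalski and Andersen both have years on the bench 17 years, so the next rule applies.
Kowalski and Andersen are each not on senior status, so the next rule applies.
Kowalski and Andersen both have date of commission 26 Oct 2000, so the next rule applies.
Among Kowalski and Andersen, by date of first judicial appointment (earlier first): Kowalski (Jan 24, 2000) before Andersen (Apr 26, 2003).
Full order: Szabo, Varga, Kowalski, Andersen, Mbeki.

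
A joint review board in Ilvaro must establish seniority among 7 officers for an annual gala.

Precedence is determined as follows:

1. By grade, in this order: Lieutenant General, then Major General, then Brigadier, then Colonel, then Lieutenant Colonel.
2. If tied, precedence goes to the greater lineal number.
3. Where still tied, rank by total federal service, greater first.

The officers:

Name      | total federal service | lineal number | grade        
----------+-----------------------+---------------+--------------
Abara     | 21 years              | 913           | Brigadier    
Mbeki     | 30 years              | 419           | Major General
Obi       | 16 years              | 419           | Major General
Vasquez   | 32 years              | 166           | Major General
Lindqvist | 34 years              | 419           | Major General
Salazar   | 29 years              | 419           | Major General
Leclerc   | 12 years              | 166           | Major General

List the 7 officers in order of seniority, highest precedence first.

Lindqvist, Mbeki, Salazar, Obi, Vasquez, Leclerc, Abara

By grade: Lindqvist, Mbeki, Salazar, Obi, Vasquez and Leclerc (Major General); then Abara (Brigadier).
Among Lindqvist, Mbeki, Salazar, Obi, Vasquez and Leclerc, by lineal number (higher first): Lindqvist, Mbeki, Salazar and Obi (419) before Vasquez and Leclerc (166).
Among Lindqvist, Mbeki, Salazar and Obi, by total federal service (higher first): Lindqvist (34 years) before Mbeki (30 years) before Salazar (29 years) before Obi (16 years).
Among Vasquez and Leclerc, by total federal service (higher first): Vasquez (32 years) before Leclerc (12 years).
Full order: Lindqvist, Mbeki, Salazar, Obi, Vasquez, Leclerc, Abara.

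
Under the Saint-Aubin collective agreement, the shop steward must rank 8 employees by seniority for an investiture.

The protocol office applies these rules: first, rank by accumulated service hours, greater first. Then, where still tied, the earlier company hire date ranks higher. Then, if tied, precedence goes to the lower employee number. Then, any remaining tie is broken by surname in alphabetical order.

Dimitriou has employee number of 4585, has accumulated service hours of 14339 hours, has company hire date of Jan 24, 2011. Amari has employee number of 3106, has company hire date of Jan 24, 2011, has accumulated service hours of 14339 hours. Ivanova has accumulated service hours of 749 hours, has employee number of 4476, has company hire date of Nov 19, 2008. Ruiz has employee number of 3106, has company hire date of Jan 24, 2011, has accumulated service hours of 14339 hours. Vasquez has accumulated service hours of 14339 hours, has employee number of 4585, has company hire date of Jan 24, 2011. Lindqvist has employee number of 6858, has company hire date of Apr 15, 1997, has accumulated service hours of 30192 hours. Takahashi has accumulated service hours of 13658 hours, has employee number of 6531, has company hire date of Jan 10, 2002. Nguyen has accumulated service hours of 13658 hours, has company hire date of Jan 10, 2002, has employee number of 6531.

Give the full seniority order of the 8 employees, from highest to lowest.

By accumulated service hours (higher first): Lindqvist (30192 hours); then Amari, Ruiz, Dimitriou and Vasquez (each 14339 hours); then Nguyen and Takahashi (both 13658 hours); then Ivanova (749 hours).
Amari, Ruiz, Dimitriou and Vasquez all have company hire date Jan 24, 2011, so the next rule applies.
Among Amari, Ruiz, Dimitriou and Vasquez, by employee number (lower first): Amari and Ruiz (3106) before Dimitriou and Vasquez (4585).
Among Amari and Ruiz, alphabetically by surname: Amari before Ruiz.
Among Dimitriou and Vasquez, alphabetically by surname: Dimitriou before Vasquez.
Nguyen and Takahashi both have company hire date Jan 10, 2002, so the next rule applies.
Nguyen and Takahashi both have employee number 6531, so the next rule applies.
Among Nguyen and Takahashi, alphabetically by surname: Nguyen before Takahashi.
Full order: Lindqvist, Amari, Ruiz, Dimitriou, Vasquez, Nguyen, Takahashi, Ivanova.

Lindqvist, Amari, Ruiz, Dimitriou, Vasquez, Nguyen, Takahashi, Ivanova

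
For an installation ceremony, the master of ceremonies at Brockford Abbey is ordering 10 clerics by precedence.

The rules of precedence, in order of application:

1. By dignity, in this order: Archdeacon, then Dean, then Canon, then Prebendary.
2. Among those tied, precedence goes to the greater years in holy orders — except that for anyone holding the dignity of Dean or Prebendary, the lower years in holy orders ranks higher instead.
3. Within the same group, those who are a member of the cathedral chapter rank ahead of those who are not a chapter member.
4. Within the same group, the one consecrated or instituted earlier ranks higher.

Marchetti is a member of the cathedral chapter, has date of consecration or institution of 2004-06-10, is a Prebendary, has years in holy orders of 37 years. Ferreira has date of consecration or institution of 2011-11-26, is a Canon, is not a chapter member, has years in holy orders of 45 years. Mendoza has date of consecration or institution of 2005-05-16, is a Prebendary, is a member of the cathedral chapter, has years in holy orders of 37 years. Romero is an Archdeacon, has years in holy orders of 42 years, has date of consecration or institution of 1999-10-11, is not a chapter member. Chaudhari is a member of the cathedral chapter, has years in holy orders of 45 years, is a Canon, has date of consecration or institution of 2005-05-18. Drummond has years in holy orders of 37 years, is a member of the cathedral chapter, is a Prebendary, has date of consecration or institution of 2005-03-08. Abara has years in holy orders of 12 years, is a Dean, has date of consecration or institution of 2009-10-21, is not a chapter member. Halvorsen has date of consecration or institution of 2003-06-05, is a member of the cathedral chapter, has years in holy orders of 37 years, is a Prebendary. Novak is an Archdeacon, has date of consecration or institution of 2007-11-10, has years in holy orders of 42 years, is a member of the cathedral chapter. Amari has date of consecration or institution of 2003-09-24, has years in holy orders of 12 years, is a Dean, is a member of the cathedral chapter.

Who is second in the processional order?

Romero

By dignity: Novak and Romero (Archdeacon); then Amari and Abara (Dean); then Chaudhari and Ferreira (Canon); then Halvorsen, Marchetti, Drummond and Mendoza (Prebendary).
Novak and Romero both have years in holy orders 42 years, so the next rule applies.
Among Novak and Romero, a member of the cathedral chapter before not a chapter member: Novak (a member of the cathedral chapter) before Romero (not a chapter member).
Amari and Abara both have years in holy orders 12 years, so the next rule applies.
Among Amari and Abara, a member of the cathedral chapter before not a chapter member: Amari (a member of the cathedral chapter) before Abara (not a chapter member).
Chaudhari and Ferreira both have years in holy orders 45 years, so the next rule applies.
Among Chaudhari and Ferreira, a member of the cathedral chapter before not a chapter member: Chaudhari (a member of the cathedral chapter) before Ferreira (not a chapter member).
Halvorsen, Marchetti, Drummond and Mendoza all have years in holy orders 37 years, so the next rule applies.
Halvorsen, Marchetti, Drummond and Mendoza are each a member of the cathedral chapter, so the next rule applies.
Among Halvorsen, Marchetti, Drummond and Mendoza, by date of consecration or institution (earlier first): Halvorsen (2003-06-05) before Marchetti (2004-06-10) before Drummond (2005-03-08) before Mendoza (2005-05-16).
Order: Novak, Romero, Amari, Abara, Chaudhari, Ferreira, Halvorsen, Marchetti, Drummond, Mendoza.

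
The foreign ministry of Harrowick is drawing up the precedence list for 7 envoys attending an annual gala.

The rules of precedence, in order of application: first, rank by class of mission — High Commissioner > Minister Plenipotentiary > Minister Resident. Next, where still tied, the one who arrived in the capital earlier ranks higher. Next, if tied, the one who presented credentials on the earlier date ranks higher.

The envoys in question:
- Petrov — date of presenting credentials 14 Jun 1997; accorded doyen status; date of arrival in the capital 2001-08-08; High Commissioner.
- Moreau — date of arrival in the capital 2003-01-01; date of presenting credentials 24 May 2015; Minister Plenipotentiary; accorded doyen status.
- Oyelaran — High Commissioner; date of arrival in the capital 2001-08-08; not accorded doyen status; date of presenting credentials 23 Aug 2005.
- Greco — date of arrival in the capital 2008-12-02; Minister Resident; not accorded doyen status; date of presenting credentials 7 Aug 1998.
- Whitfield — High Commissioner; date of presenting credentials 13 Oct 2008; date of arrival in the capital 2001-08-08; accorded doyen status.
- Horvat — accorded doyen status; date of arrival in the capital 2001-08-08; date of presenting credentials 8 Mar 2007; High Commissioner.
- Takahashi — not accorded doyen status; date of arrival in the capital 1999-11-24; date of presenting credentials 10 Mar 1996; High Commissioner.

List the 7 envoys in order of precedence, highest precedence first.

Takahashi, Petrov, Oyelaran, Horvat, Whitfield, Moreau, Greco

By class of mission: Takahashi, Petrov, Oyelaran, Horvat and Whitfield (High Commissioner); then Moreau (Minister Plenipotentiary); then Greco (Minister Resident).
Among Takahashi, Petrov, Oyelaran, Horvat and Whitfield, by date of arrival in the capital (earlier first): Takahashi (1999-11-24) before Petrov, Oyelaran, Horvat and Whitfield (2001-08-08).
Among Petrov, Oyelaran, Horvat and Whitfield, by date of presenting credentials (earlier first): Petrov (14 Jun 1997) before Oyelaran (23 Aug 2005) before Horvat (8 Mar 2007) before Whitfield (13 Oct 2008).
Full order: Takahashi, Petrov, Oyelaran, Horvat, Whitfield, Moreau, Greco.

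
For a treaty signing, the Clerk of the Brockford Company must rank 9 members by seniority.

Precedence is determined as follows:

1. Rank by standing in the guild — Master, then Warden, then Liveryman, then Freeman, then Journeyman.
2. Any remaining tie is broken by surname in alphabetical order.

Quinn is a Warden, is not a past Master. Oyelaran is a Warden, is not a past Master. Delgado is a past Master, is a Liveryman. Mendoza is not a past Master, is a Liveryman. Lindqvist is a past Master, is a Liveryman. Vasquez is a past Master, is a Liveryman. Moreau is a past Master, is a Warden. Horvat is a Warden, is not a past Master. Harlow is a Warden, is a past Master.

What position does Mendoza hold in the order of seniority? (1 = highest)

By standing in the guild: Harlow, Horvat, Moreau, Oyelaran and Quinn (Warden); then Delgado, Lindqvist, Mendoza and Vasquez (Liveryman).
Among Harlow, Horvat, Moreau, Oyelaran and Quinn, alphabetically by surname: Harlow before Horvat before Moreau before Oyelaran before Quinn.
Among Delgado, Lindqvist, Mendoza and Vasquez, alphabetically by surname: Delgado before Lindqvist before Mendoza before Vasquez.
Order: Harlow, Horvat, Moreau, Oyelaran, Quinn, Delgado, Lindqvist, Mendoza, Vasquez. So position 8.

8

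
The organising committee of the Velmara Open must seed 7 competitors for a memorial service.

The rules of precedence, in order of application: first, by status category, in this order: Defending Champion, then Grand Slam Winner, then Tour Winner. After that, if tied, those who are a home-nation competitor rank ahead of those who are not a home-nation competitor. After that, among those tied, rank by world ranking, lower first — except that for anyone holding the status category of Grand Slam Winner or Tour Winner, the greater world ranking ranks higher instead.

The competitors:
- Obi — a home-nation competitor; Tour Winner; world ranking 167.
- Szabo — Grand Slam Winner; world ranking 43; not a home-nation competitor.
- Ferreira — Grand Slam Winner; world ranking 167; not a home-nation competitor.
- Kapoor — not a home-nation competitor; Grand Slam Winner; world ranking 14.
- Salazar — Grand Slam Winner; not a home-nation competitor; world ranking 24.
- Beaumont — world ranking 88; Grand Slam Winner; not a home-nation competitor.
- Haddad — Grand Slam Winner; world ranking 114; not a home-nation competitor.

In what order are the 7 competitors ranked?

By status category: Ferreira, Haddad, Beaumont, Szabo, Salazar and Kapoor (Grand Slam Winner); then Obi (Tour Winner).
Ferreira, Haddad, Beaumont, Szabo, Salazar and Kapoor are each not a home-nation competitor, so the next rule applies.
Among Ferreira, Haddad, Beaumont, Szabo, Salazar and Kapoor, by world ranking (higher first) (reversed rule for this group): Ferreira (167) before Haddad (114) before Beaumont (88) before Szabo (43) before Salazar (24) before Kapoor (14).
Full order: Ferreira, Haddad, Beaumont, Szabo, Salazar, Kapoor, Obi.

Ferreira, Haddad, Beaumont, Szabo, Salazar, Kapoor, Obi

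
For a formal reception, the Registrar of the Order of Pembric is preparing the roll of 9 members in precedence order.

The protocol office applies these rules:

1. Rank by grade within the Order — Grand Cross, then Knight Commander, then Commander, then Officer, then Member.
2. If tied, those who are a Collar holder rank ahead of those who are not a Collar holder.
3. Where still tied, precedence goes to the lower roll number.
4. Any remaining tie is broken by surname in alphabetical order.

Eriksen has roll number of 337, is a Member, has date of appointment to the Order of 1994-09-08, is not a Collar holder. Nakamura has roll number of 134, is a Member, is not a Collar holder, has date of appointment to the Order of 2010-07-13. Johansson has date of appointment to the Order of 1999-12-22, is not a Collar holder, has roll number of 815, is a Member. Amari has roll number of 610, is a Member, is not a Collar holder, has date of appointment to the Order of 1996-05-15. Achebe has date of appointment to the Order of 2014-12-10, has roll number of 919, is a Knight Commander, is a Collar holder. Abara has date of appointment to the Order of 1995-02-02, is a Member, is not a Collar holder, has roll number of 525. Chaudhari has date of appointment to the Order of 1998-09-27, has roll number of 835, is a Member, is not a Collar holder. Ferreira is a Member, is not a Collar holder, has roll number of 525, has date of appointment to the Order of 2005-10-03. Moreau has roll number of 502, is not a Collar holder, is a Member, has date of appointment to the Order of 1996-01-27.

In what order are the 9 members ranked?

Achebe, Nakamura, Eriksen, Moreau, Abara, Ferreira, Amari, Johansson, Chaudhari

By grade within the Order: Achebe (Knight Commander); then Nakamura, Eriksen, Moreau, Abara, Ferreira, Amari, Johansson and Chaudhari (Member).
Nakamura, Eriksen, Moreau, Abara, Ferreira, Amari, Johansson and Chaudhari are each not a Collar holder, so the next rule applies.
Among Nakamura, Eriksen, Moreau, Abara, Ferreira, Amari, Johansson and Chaudhari, by roll number (lower first): Nakamura (134) before Eriksen (337) before Moreau (502) before Abara and Ferreira (525) before Amari (610) before Johansson (815) before Chaudhari (835).
Among Abara and Ferreira, alphabetically by surname: Abara before Ferreira.
Full order: Achebe, Nakamura, Eriksen, Moreau, Abara, Ferreira, Amari, Johansson, Chaudhari.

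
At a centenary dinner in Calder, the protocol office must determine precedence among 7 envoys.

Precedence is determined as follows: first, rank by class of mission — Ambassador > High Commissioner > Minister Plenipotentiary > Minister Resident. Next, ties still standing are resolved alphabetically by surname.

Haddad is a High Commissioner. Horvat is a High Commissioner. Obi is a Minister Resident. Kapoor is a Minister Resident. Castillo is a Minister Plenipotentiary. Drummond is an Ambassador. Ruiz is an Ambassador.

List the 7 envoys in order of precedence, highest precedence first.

Drummond, Ruiz, Haddad, Horvat, Castillo, Kapoor, Obi

By class of mission: Drummond and Ruiz (Ambassador); then Haddad and Horvat (High Commissioner); then Castillo (Minister Plenipotentiary); then Kapoor and Obi (Minister Resident).
Among Drummond and Ruiz, alphabetically by surname: Drummond before Ruiz.
Among Haddad and Horvat, alphabetically by surname: Haddad before Horvat.
Among Kapoor and Obi, alphabetically by surname: Kapoor before Obi.
Full order: Drummond, Ruiz, Haddad, Horvat, Castillo, Kapoor, Obi.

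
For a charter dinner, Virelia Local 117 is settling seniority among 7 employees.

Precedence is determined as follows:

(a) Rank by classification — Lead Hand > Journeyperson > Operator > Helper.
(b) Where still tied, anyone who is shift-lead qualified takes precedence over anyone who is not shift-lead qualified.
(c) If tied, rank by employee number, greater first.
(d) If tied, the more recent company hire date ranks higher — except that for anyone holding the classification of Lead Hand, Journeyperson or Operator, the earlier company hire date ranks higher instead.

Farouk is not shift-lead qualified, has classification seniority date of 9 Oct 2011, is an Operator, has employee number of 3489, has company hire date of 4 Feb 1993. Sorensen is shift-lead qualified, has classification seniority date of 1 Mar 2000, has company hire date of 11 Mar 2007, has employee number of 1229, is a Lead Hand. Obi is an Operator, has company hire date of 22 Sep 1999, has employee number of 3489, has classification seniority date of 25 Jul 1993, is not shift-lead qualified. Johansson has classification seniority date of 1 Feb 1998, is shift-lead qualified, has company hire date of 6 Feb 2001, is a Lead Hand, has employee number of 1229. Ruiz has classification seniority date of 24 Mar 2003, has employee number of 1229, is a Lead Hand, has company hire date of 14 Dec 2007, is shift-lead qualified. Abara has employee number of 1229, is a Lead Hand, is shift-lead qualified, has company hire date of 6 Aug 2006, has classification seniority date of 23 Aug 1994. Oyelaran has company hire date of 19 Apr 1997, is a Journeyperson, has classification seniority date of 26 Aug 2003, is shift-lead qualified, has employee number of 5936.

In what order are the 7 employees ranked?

By classification: Johansson, Abara, Sorensen and Ruiz (Lead Hand); then Oyelaran (Journeyperson); then Farouk and Obi (Operator).
Johansson, Abara, Sorensen and Ruiz are each shift-lead qualified, so the next rule applies.
Johansson, Abara, Sorensen and Ruiz all have employee number 1229, so the next rule applies.
Among Johansson, Abara, Sorensen and Ruiz, by company hire date (earlier first) (reversed rule for this group): Johansson (6 Feb 2001) before Abara (6 Aug 2006) before Sorensen (11 Mar 2007) before Ruiz (14 Dec 2007).
Farouk and Obi are each not shift-lead qualified, so the next rule applies.
Farouk and Obi both have employee number 3489, so the next rule applies.
Among Farouk and Obi, by company hire date (earlier first) (reversed rule for this group): Farouk (4 Feb 1993) before Obi (22 Sep 1999).
Full order: Johansson, Abara, Sorensen, Ruiz, Oyelaran, Farouk, Obi.

Johansson, Abara, Sorensen, Ruiz, Oyelaran, Farouk, Obi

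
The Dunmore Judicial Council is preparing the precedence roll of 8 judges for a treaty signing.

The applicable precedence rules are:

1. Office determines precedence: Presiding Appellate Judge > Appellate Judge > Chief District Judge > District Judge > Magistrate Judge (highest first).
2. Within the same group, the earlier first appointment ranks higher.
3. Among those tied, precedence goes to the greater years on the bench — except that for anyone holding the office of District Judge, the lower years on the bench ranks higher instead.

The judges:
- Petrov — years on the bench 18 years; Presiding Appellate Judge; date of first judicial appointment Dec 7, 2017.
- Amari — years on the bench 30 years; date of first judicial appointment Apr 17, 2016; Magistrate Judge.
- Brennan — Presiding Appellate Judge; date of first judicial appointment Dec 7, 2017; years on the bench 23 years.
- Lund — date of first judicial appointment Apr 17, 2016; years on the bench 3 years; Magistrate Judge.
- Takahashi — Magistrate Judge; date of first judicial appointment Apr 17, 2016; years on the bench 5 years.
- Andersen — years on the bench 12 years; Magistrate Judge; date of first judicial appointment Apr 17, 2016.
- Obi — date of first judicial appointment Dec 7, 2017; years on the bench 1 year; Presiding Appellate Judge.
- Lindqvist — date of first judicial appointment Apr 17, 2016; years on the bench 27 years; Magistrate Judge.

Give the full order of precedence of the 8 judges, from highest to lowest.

By office: Brennan, Petrov and Obi (Presiding Appellate Judge); then Amari, Lindqvist, Andersen, Takahashi and Lund (Magistrate Judge).
Brennan, Petrov and Obi all have date of first judicial appointment Dec 7, 2017, so the next rule applies.
Among Brennan, Petrov and Obi, by years on the bench (higher first): Brennan (23 years) before Petrov (18 years) before Obi (1 year).
Amari, Lindqvist, Andersen, Takahashi and Lund all have date of first judicial appointment Apr 17, 2016, so the next rule applies.
Among Amari, Lindqvist, Andersen, Takahashi and Lund, by years on the bench (higher first): Amari (30 years) before Lindqvist (27 years) before Andersen (12 years) before Takahashi (5 years) before Lund (3 years).
Full order: Brennan, Petrov, Obi, Amari, Lindqvist, Andersen, Takahashi, Lund.

Brennan, Petrov, Obi, Amari, Lindqvist, Andersen, Takahashi, Lund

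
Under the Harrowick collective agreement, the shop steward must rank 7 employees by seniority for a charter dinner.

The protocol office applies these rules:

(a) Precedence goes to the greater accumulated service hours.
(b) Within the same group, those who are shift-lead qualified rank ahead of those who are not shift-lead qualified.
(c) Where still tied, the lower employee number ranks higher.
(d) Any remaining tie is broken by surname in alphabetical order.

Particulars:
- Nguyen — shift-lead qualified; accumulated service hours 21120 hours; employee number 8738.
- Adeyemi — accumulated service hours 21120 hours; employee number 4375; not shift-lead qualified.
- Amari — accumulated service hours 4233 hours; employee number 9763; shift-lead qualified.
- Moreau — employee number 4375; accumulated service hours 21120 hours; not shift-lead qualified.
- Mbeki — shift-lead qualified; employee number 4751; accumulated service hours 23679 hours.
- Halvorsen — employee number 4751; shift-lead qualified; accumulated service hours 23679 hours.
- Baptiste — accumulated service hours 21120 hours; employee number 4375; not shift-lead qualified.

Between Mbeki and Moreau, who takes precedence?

By accumulated service hours (higher first): Halvorsen and Mbeki (both 23679 hours); then Nguyen, Adeyemi, Baptiste and Moreau (each 21120 hours); then Amari (4233 hours).
Halvorsen and Mbeki are each shift-lead qualified, so the next rule applies.
Halvorsen and Mbeki both have employee number 4751, so the next rule applies.
Among Halvorsen and Mbeki, alphabetically by surname: Halvorsen before Mbeki.
Among Nguyen, Adeyemi, Baptiste and Moreau, shift-lead qualified before not shift-lead qualified: Nguyen (shift-lead qualified) before Adeyemi, Baptiste and Moreau (not shift-lead qualified).
Adeyemi, Baptiste and Moreau all have employee number 4375, so the next rule applies.
Among Adeyemi, Baptiste and Moreau, alphabetically by surname: Adeyemi before Baptiste before Moreau.
So Mbeki takes precedence.

Mbeki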